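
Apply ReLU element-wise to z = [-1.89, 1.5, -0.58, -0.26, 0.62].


ReLU(-1.89) = max(0, -1.89) = 0.0
ReLU(1.5) = max(0, 1.5) = 1.5
ReLU(-0.58) = max(0, -0.58) = 0.0
ReLU(-0.26) = max(0, -0.26) = 0.0
ReLU(0.62) = max(0, 0.62) = 0.62
result = [0.0, 1.5, 0.0, 0.0, 0.62]

[0.0, 1.5, 0.0, 0.0, 0.62]


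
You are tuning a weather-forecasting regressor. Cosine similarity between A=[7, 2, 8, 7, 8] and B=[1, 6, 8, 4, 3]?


A·B = 7·1 + 2·6 + 8·8 + 7·4 + 8·3 = 135
‖A‖ = √230 = 15.1658, ‖B‖ = √126 = 11.225
cos = 135/(√230·√126) = 135/√28980 = 0.793

0.793


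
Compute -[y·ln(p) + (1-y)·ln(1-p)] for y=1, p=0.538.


BCE = -[y·ln(p) + (1-y)·ln(1-p)]
= -1·ln(0.538) - 0
= -ln(0.538) = 0.6199

0.6199


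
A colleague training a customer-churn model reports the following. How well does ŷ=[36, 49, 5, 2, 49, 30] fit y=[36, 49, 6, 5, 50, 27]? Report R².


ȳ = 28.8333
SS_res = Σ(y-ŷ)² = 20
SS_tot = Σ(y-ȳ)² = 1998.83
R² = 1 - SS_res/SS_tot = 1 - 0.01 = 0.99

0.99


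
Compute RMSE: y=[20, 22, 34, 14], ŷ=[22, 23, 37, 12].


MSE = 18/4 = 4.5
RMSE = √(18/4) = 2.1213

2.1213


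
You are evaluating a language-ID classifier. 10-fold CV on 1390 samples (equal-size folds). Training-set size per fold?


Fold size = 1390/10 = 139
Training per fold = 1390 - 139 = 1251

1251


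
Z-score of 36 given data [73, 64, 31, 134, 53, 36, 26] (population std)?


μ = 59.5714, σ = 34.3963
z = (36 - 59.5714)/34.3963 = -0.6853

-0.6853


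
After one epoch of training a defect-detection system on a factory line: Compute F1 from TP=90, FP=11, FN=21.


Precision = 90/101 = 0.8911
Recall = 90/111 = 0.8108
F1 = 2·P·R/(P+R) = 2·TP/(2·TP+FP+FN) = 180/(180+11+21) = 180/212 = 0.8491

0.8491


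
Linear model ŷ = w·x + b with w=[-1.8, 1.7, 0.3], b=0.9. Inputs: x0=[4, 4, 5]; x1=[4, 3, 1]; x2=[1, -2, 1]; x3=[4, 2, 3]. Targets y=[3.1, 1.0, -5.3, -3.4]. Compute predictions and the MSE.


ŷ0 = (-1.8)·(4) + (1.7)·(4) + (0.3)·(5) + 0.9 = 2.0
ŷ1 = (-1.8)·(4) + (1.7)·(3) + (0.3)·(1) + 0.9 = -0.9
ŷ2 = (-1.8)·(1) + (1.7)·(-2) + (0.3)·(1) + 0.9 = -4.0
ŷ3 = (-1.8)·(4) + (1.7)·(2) + (0.3)·(3) + 0.9 = -2.0
errors² = [1.21, 3.61, 1.69, 1.96]
MSE = 8.4700/4 = 2.1175

2.1175


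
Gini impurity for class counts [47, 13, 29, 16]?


Probabilities: [47/105, 13/105, 29/105, 16/105] ≈ [0.4476, 0.1238, 0.2762, 0.1524]
Σpᵢ² = (2209 + 169 + 841 + 256)/105² = 3475/11025
Gini = 1 - Σpᵢ² = 1 - 3475/11025 = 0.6848

0.6848


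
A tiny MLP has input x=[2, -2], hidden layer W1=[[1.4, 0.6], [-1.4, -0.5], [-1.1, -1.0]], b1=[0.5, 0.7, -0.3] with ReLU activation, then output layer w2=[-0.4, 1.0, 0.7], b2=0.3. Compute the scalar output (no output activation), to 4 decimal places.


z1[0] = (1.4)·(2) + (0.6)·(-2) + 0.5 = 2.1
z1[1] = (-1.4)·(2) + (-0.5)·(-2) + 0.7 = -1.1
z1[2] = (-1.1)·(2) + (-1.0)·(-2) - 0.3 = -0.5
h = ReLU(z1) = [2.1, 0.0, 0.0]
output = (-0.4)·(2.1) + (1.0)·(0.0) + (0.7)·(0.0) + 0.3 = -0.54

-0.54


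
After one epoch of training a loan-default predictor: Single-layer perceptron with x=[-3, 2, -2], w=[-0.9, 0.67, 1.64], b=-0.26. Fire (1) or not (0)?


z = (-3)·(-0.9) + (2)·(0.67) + (-2)·(1.64) - 0.26
  = 0.5
step(z) = 1 (z≥0)

1


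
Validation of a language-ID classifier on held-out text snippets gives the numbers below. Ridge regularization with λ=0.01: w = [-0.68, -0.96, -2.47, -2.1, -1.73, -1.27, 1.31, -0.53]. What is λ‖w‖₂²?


‖w‖₂² = (-0.68)² + (-0.96)² + (-2.47)² + (-2.1)² + (-1.73)² + (-1.27)² + (1.31)² + (-0.53)²
     = 0.4624 + 0.9216 + 6.1009 + 4.41 + 2.9929 + 1.6129 + 1.7161 + 0.2809
     = 18.4977
λ·‖w‖₂² = 0.01·18.4977 = 0.184977

0.184977


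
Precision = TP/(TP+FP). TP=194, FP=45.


Precision = TP/(TP+FP)
= 194/(194+45)
= 194/239 = 81.17%

81.17%


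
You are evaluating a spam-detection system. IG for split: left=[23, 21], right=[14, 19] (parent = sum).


Parent = [37, 40], H_parent = 0.9989
H_left = 0.9985 (n=44), H_right = 0.9834 (n=33)
H_children = (44/77)·0.9985 + (33/77)·0.9834 = 0.992
IG = 0.9989 - 0.992 = 0.0069

0.0069


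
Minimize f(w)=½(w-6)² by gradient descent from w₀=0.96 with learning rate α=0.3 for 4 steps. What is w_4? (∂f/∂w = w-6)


step 1: grad = 0.96-6 = -5.04; w = 0.96 - 0.3·(-5.04) = 2.472
step 2: grad = 2.472-6 = -3.528; w = 2.472 - 0.3·(-3.528) = 3.5304
step 3: grad = 3.5304-6 = -2.4696; w = 3.5304 - 0.3·(-2.4696) = 4.27128
step 4: grad = 4.27128-6 = -1.72872; w = 4.27128 - 0.3·(-1.72872) = 4.789896

4.789896


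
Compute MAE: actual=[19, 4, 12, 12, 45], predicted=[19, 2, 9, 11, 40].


Absolute errors: |19-19|=0, |4-2|=2, |12-9|=3, |12-11|=1, |45-40|=5
Sum = 11
MAE = 11/5 = 11/5

11/5


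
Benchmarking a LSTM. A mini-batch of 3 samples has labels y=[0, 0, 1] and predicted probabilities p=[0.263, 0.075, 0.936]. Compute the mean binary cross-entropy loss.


L[0] = -ln(1-0.263) = -ln(0.737) = 0.3052
L[1] = -ln(1-0.075) = -ln(0.925) = 0.078
L[2] = -ln(0.936) = 0.0661
mean = (0.3052 + 0.078 + 0.0661)/3 = 0.1498

0.1498


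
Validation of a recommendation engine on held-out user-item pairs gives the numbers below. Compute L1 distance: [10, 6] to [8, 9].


d = |10-8| + |6-9|
  = 2 + 3
  = 5

5


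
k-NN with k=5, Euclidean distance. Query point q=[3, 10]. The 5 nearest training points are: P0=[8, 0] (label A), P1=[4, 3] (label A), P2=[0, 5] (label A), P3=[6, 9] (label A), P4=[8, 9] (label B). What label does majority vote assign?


d(q,P0) = 11.1803  (label A)
d(q,P1) = 7.0711  (label A)
d(q,P2) = 5.831  (label A)
d(q,P3) = 3.1623  (label A)
d(q,P4) = 5.099  (label B)
Votes: A=4, B=1
Majority → A

A


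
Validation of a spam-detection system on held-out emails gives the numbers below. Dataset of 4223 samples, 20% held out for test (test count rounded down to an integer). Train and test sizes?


Test = ⌊4223·20/100⌋ = 844
Train = 4223 - 844 = 3379

Train: 3379, Test: 844


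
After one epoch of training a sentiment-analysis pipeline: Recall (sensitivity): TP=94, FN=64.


Recall = TP/(TP+FN)
= 94/(94+64)
= 94/158 = 59.49%

59.49%


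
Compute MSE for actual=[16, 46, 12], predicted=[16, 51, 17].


Squared errors: (16-16)²=0, (46-51)²=25, (12-17)²=25
Sum = 50
MSE = 50/3 = 50/3

50/3


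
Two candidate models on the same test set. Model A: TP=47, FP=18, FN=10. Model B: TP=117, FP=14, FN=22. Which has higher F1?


Model A: P=47/65=0.7231, R=47/57=0.8246, F1=2PR/(P+R)=2TP/(2TP+FP+FN)=94/122=0.7705
Model B: P=117/131=0.8931, R=117/139=0.8417, F1=2PR/(P+R)=2TP/(2TP+FP+FN)=234/270=0.8667
0.7705 < 0.8667 → Model B

Model B


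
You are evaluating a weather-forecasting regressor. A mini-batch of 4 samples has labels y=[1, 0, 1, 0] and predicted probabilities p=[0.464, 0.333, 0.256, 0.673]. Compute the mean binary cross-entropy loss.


L[0] = -ln(0.464) = 0.7679
L[1] = -ln(1-0.333) = -ln(0.667) = 0.405
L[2] = -ln(0.256) = 1.3626
L[3] = -ln(1-0.673) = -ln(0.327) = 1.1178
mean = (0.7679 + 0.405 + 1.3626 + 1.1178)/4 = 0.9133

0.9133


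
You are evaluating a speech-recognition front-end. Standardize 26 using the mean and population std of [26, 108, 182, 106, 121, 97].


μ = 106.6667, σ = 45.6131
z = (26 - 106.6667)/45.6131 = -1.7685

-1.7685


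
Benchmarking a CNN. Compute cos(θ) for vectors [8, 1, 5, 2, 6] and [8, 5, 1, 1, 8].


A·B = 8·8 + 1·5 + 5·1 + 2·1 + 6·8 = 124
‖A‖ = √130 = 11.4018, ‖B‖ = √155 = 12.4499
cos = 124/(√130·√155) = 124/√20150 = 0.8735

0.8735


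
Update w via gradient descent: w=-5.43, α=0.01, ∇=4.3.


w_new = w - α·∇
= -5.43 - 0.01·4.3
= -5.43 - 0.043
= -5.473

-5.473


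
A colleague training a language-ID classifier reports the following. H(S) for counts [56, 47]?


Probabilities: [56/103, 47/103] ≈ [0.5437, 0.4563]
H = -((56/103)·log₂(56/103) + (47/103)·log₂(47/103))
  = 0.9945 bits

0.9945 bits


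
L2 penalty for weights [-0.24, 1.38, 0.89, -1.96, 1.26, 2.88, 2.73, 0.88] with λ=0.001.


‖w‖₂² = (-0.24)² + (1.38)² + (0.89)² + (-1.96)² + (1.26)² + (2.88)² + (2.73)² + (0.88)²
     = 0.0576 + 1.9044 + 0.7921 + 3.8416 + 1.5876 + 8.2944 + 7.4529 + 0.7744
     = 24.705
λ·‖w‖₂² = 0.001·24.705 = 0.024705

0.024705


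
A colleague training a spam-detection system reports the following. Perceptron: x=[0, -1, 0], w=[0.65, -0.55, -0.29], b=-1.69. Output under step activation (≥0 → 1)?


z = (0)·(0.65) + (-1)·(-0.55) + (0)·(-0.29) - 1.69
  = -1.14
step(z) = 0 (z<0)

0


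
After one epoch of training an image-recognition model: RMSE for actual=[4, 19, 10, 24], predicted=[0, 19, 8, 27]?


MSE = 29/4 = 7.25
RMSE = √(29/4) = 2.6926

2.6926


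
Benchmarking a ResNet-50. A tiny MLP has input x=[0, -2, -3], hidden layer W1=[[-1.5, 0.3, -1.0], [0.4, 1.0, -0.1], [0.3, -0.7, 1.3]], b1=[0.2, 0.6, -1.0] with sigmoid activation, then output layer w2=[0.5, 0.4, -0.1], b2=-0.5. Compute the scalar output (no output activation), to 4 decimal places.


z1[0] = (-1.5)·(0) + (0.3)·(-2) + (-1.0)·(-3) + 0.2 = 2.6
z1[1] = (0.4)·(0) + (1.0)·(-2) + (-0.1)·(-3) + 0.6 = -1.1
z1[2] = (0.3)·(0) + (-0.7)·(-2) + (1.3)·(-3) - 1.0 = -3.5
h = sigmoid(z1) = [0.9309, 0.2497, 0.0293]
output = (0.5)·(0.9309) + (0.4)·(0.2497) + (-0.1)·(0.0293) - 0.5 = 0.0624

0.0624


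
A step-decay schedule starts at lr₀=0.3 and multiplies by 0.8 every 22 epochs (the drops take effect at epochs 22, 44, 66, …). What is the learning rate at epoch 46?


n_drops = ⌊46/22⌋ = 2
lr = 0.3·0.8^2 = 0.3·0.64 = 0.192

0.192


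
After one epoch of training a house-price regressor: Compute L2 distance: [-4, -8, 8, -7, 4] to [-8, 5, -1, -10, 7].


d = √((-4+ 8)² + (-8-5)² + (8+ 1)² + (-7+ 10)² + (4-7)²)
  = √(16 + 169 + 81 + 9 + 9)
  = √284 = 16.8523

16.8523


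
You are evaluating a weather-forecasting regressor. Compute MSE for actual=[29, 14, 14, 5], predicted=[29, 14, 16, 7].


Squared errors: (29-29)²=0, (14-14)²=0, (14-16)²=4, (5-7)²=4
Sum = 8
MSE = 8/4 = 2

2


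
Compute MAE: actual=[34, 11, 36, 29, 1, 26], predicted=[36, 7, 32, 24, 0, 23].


Absolute errors: |34-36|=2, |11-7|=4, |36-32|=4, |29-24|=5, |1-0|=1, |26-23|=3
Sum = 19
MAE = 19/6 = 19/6

19/6


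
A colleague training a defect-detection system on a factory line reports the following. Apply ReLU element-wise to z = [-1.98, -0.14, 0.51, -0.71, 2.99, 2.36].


ReLU(-1.98) = max(0, -1.98) = 0.0
ReLU(-0.14) = max(0, -0.14) = 0.0
ReLU(0.51) = max(0, 0.51) = 0.51
ReLU(-0.71) = max(0, -0.71) = 0.0
ReLU(2.99) = max(0, 2.99) = 2.99
ReLU(2.36) = max(0, 2.36) = 2.36
result = [0.0, 0.0, 0.51, 0.0, 2.99, 2.36]

[0.0, 0.0, 0.51, 0.0, 2.99, 2.36]


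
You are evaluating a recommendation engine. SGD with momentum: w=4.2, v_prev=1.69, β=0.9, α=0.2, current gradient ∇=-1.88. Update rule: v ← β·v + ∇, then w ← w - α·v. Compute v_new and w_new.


v_new = 0.9·1.69 - 1.88 = 1.521 - 1.88 = -0.359
w_new = 4.2 - 0.2·-0.359 = 4.2 + 0.0718 = 4.2718

v_new=-0.359, w_new=4.2718


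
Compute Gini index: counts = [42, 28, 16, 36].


Probabilities: [42/122, 28/122, 16/122, 36/122] ≈ [0.3443, 0.2295, 0.1311, 0.2951]
Σpᵢ² = (1764 + 784 + 256 + 1296)/122² = 4100/14884
Gini = 1 - Σpᵢ² = 1 - 4100/14884 = 0.7245

0.7245


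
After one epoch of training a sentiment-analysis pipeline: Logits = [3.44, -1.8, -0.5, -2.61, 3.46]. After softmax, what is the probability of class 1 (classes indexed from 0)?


Exponentials: e^3.44=31.187, e^-1.8=0.1653, e^-0.5=0.6065, e^-2.61=0.0735, e^3.46=31.817
Sum = 63.8493
Softmax = [0.4884, 0.0026, 0.0095, 0.0012, 0.4983]
p[1] = 0.1653/63.8493 = 0.0026

0.0026


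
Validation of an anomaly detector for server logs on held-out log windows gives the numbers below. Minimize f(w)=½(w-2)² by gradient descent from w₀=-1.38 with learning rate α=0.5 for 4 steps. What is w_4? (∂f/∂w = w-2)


step 1: grad = -1.38-2 = -3.38; w = -1.38 - 0.5·(-3.38) = 0.31
step 2: grad = 0.31-2 = -1.69; w = 0.31 - 0.5·(-1.69) = 1.155
step 3: grad = 1.155-2 = -0.845; w = 1.155 - 0.5·(-0.845) = 1.5775
step 4: grad = 1.5775-2 = -0.4225; w = 1.5775 - 0.5·(-0.4225) = 1.78875

1.78875


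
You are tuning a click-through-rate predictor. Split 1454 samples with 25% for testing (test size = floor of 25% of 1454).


Test = ⌊1454·25/100⌋ = 363
Train = 1454 - 363 = 1091

Train: 1091, Test: 363


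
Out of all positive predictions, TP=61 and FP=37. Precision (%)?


Precision = TP/(TP+FP)
= 61/(61+37)
= 61/98 = 62.24%

62.24%


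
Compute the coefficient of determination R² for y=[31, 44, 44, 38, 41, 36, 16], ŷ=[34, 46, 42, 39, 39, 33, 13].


ȳ = 35.7143
SS_res = Σ(y-ŷ)² = 40
SS_tot = Σ(y-ȳ)² = 581.43
R² = 1 - SS_res/SS_tot = 1 - 0.0688 = 0.9312

0.9312


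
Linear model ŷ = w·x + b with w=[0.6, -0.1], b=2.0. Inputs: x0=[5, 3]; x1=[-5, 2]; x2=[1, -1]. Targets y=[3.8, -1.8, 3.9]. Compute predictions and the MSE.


ŷ0 = (0.6)·(5) + (-0.1)·(3) + 2.0 = 4.7
ŷ1 = (0.6)·(-5) + (-0.1)·(2) + 2.0 = -1.2
ŷ2 = (0.6)·(1) + (-0.1)·(-1) + 2.0 = 2.7
errors² = [0.81, 0.36, 1.44]
MSE = 2.6100/3 = 0.87

0.87


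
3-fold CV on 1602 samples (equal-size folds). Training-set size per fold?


Fold size = 1602/3 = 534
Training per fold = 1602 - 534 = 1068

1068


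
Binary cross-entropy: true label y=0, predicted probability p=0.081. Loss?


BCE = -[y·ln(p) + (1-y)·ln(1-p)]
= -0 - 1·ln(1-0.081)
= -ln(0.919) = 0.0845

0.0845


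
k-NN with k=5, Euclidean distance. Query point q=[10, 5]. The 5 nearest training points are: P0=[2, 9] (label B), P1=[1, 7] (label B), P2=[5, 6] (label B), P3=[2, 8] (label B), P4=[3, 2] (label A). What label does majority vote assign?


d(q,P0) = 8.9443  (label B)
d(q,P1) = 9.2195  (label B)
d(q,P2) = 5.099  (label B)
d(q,P3) = 8.544  (label B)
d(q,P4) = 7.6158  (label A)
Votes: A=1, B=4
Majority → B

B


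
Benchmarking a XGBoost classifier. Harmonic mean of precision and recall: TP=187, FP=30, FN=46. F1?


Precision = 187/217 = 0.8618
Recall = 187/233 = 0.8026
F1 = 2·P·R/(P+R) = 2·TP/(2·TP+FP+FN) = 374/(374+30+46) = 374/450 = 0.8311

0.8311


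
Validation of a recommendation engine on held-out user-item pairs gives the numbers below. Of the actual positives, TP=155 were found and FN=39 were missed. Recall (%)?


Recall = TP/(TP+FN)
= 155/(155+39)
= 155/194 = 79.9%

79.9%


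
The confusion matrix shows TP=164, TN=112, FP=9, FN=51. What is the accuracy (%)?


Accuracy = (TP+TN)/(TP+TN+FP+FN)
= (164+112)/(336)
= 276/336 = 82.14%

82.14%


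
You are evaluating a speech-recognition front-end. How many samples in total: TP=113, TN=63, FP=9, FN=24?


Total = TP + TN + FP + FN
= 113 + 63 + 9 + 24
= 209
(Predicted positive: 122, predicted negative: 87)

209


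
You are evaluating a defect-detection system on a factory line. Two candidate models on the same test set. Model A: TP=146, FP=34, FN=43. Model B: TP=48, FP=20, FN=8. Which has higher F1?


Model A: P=146/180=0.8111, R=146/189=0.7725, F1=2PR/(P+R)=2TP/(2TP+FP+FN)=292/369=0.7913
Model B: P=48/68=0.7059, R=48/56=0.8571, F1=2PR/(P+R)=2TP/(2TP+FP+FN)=96/124=0.7742
0.7913 > 0.7742 → Model A

Model A


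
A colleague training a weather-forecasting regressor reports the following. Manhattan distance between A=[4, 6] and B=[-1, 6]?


d = |4+ 1| + |6-6|
  = 5 + 0
  = 5

5


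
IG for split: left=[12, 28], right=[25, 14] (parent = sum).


Parent = [37, 42], H_parent = 0.9971
H_left = 0.8813 (n=40), H_right = 0.9418 (n=39)
H_children = (40/79)·0.8813 + (39/79)·0.9418 = 0.9112
IG = 0.9971 - 0.9112 = 0.0859

0.0859


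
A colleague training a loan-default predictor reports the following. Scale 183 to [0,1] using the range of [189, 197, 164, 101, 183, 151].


min=101, max=197
(183-101)/(197-101) = 82/96 = 0.8542

0.8542


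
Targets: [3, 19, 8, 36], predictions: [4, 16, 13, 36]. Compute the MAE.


Absolute errors: |3-4|=1, |19-16|=3, |8-13|=5, |36-36|=0
Sum = 9
MAE = 9/4 = 9/4

9/4


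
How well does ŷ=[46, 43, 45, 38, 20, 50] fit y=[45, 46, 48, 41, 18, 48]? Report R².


ȳ = 41
SS_res = Σ(y-ŷ)² = 36
SS_tot = Σ(y-ȳ)² = 668
R² = 1 - SS_res/SS_tot = 1 - 0.0539 = 0.9461

0.9461


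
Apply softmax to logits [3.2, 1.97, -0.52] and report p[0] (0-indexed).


Exponentials: e^3.2=24.5325, e^1.97=7.1707, e^-0.52=0.5945
Sum = 32.2977
Softmax = [0.7596, 0.222, 0.0184]
p[0] = 24.5325/32.2977 = 0.7596

0.7596


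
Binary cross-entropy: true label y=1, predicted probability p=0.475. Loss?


BCE = -[y·ln(p) + (1-y)·ln(1-p)]
= -1·ln(0.475) - 0
= -ln(0.475) = 0.7444

0.7444


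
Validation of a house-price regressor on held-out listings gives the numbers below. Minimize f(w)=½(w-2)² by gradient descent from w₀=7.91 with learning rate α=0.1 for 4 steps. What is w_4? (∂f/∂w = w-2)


step 1: grad = 7.91-2 = 5.91; w = 7.91 - 0.1·(5.91) = 7.319
step 2: grad = 7.319-2 = 5.319; w = 7.319 - 0.1·(5.319) = 6.7871
step 3: grad = 6.7871-2 = 4.7871; w = 6.7871 - 0.1·(4.7871) = 6.30839
step 4: grad = 6.30839-2 = 4.30839; w = 6.30839 - 0.1·(4.30839) = 5.877551

5.877551


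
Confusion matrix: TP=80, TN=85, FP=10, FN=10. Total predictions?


Total = TP + TN + FP + FN
= 80 + 85 + 10 + 10
= 185
(Predicted positive: 90, predicted negative: 95)

185


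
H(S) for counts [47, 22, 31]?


Probabilities: [47/100, 22/100, 31/100] ≈ [0.47, 0.22, 0.31]
H = -((47/100)·log₂(47/100) + (22/100)·log₂(22/100) + (31/100)·log₂(31/100))
  = 1.5163 bits

1.5163 bits


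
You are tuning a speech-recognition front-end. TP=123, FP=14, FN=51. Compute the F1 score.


Precision = 123/137 = 0.8978
Recall = 123/174 = 0.7069
F1 = 2·P·R/(P+R) = 2·TP/(2·TP+FP+FN) = 246/(246+14+51) = 246/311 = 0.791

0.791


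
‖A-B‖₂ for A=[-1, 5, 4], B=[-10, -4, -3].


d = √((-1+ 10)² + (5+ 4)² + (4+ 3)²)
  = √(81 + 81 + 49)
  = √211 = 14.5258

14.5258


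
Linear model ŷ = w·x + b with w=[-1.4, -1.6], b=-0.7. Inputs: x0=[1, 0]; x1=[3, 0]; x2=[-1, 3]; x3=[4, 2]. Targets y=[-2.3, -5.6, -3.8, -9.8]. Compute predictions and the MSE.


ŷ0 = (-1.4)·(1) + (-1.6)·(0) - 0.7 = -2.1
ŷ1 = (-1.4)·(3) + (-1.6)·(0) - 0.7 = -4.9
ŷ2 = (-1.4)·(-1) + (-1.6)·(3) - 0.7 = -4.1
ŷ3 = (-1.4)·(4) + (-1.6)·(2) - 0.7 = -9.5
errors² = [0.04, 0.49, 0.09, 0.09]
MSE = 0.7100/4 = 0.1775

0.1775


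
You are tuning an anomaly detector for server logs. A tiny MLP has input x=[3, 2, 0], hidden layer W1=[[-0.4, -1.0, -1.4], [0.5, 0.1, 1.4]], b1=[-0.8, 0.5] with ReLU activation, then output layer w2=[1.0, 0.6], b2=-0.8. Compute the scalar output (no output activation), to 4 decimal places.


z1[0] = (-0.4)·(3) + (-1.0)·(2) + (-1.4)·(0) - 0.8 = -4.0
z1[1] = (0.5)·(3) + (0.1)·(2) + (1.4)·(0) + 0.5 = 2.2
h = ReLU(z1) = [0.0, 2.2]
output = (1.0)·(0.0) + (0.6)·(2.2) - 0.8 = 0.52

0.52


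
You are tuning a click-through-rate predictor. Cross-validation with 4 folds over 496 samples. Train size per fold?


Fold size = 496/4 = 124
Training per fold = 496 - 124 = 372

372


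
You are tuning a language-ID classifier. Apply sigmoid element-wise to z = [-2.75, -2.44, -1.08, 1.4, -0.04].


σ(-2.75) = 1/(1+e^2.75) = 0.0601
σ(-2.44) = 1/(1+e^2.44) = 0.0802
σ(-1.08) = 1/(1+e^1.08) = 0.2535
σ(1.4) = 1/(1+e^-1.4) = 0.8022
σ(-0.04) = 1/(1+e^0.04) = 0.49
result = [0.0601, 0.0802, 0.2535, 0.8022, 0.49]

[0.0601, 0.0802, 0.2535, 0.8022, 0.49]


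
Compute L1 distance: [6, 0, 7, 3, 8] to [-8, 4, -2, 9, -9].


d = |6+ 8| + |0-4| + |7+ 2| + |3-9| + |8+ 9|
  = 14 + 4 + 9 + 6 + 17
  = 50

50


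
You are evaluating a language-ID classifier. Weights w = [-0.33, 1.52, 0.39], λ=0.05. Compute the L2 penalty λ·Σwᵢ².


‖w‖₂² = (-0.33)² + (1.52)² + (0.39)²
     = 0.1089 + 2.3104 + 0.1521
     = 2.5714
λ·‖w‖₂² = 0.05·2.5714 = 0.12857

0.12857


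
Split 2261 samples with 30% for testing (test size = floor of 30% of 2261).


Test = ⌊2261·30/100⌋ = 678
Train = 2261 - 678 = 1583

Train: 1583, Test: 678


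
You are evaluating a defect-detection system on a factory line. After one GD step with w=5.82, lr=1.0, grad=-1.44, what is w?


w_new = w - α·∇
= 5.82 - 1.0·-1.44
= 5.82 + 1.44
= 7.26

7.26


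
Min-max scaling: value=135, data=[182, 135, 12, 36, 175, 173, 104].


min=12, max=182
(135-12)/(182-12) = 123/170 = 0.7235

0.7235


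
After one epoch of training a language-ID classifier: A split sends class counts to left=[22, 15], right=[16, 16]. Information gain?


Parent = [38, 31], H_parent = 0.9926
H_left = 0.974 (n=37), H_right = 1 (n=32)
H_children = (37/69)·0.974 + (32/69)·1 = 0.9861
IG = 0.9926 - 0.9861 = 0.0065

0.0065


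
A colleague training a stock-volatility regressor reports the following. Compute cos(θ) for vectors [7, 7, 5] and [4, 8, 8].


A·B = 7·4 + 7·8 + 5·8 = 124
‖A‖ = √123 = 11.0905, ‖B‖ = √144 = 12
cos = 124/(√123·√144) = 124/√17712 = 0.9317

0.9317


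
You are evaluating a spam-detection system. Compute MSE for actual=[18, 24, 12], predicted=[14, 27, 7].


Squared errors: (18-14)²=16, (24-27)²=9, (12-7)²=25
Sum = 50
MSE = 50/3 = 50/3

50/3


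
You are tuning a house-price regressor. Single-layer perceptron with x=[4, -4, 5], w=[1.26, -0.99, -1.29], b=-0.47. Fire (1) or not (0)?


z = (4)·(1.26) + (-4)·(-0.99) + (5)·(-1.29) - 0.47
  = 2.08
step(z) = 1 (z≥0)

1


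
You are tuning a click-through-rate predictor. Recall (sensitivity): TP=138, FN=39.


Recall = TP/(TP+FN)
= 138/(138+39)
= 138/177 = 77.97%

77.97%


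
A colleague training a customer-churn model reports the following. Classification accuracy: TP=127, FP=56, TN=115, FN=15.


Accuracy = (TP+TN)/(TP+TN+FP+FN)
= (127+115)/(313)
= 242/313 = 77.32%

77.32%


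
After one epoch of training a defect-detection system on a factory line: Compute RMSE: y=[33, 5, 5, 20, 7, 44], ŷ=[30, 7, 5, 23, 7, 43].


MSE = 23/6 = 3.8333
RMSE = √(23/6) = 1.9579

1.9579


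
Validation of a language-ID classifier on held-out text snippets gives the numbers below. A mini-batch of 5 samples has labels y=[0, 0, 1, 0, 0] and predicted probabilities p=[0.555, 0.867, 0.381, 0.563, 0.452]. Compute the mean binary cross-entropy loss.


L[0] = -ln(1-0.555) = -ln(0.445) = 0.8097
L[1] = -ln(1-0.867) = -ln(0.133) = 2.0174
L[2] = -ln(0.381) = 0.965
L[3] = -ln(1-0.563) = -ln(0.437) = 0.8278
L[4] = -ln(1-0.452) = -ln(0.548) = 0.6015
mean = (0.8097 + 2.0174 + 0.965 + 0.8278 + 0.6015)/5 = 1.0443

1.0443


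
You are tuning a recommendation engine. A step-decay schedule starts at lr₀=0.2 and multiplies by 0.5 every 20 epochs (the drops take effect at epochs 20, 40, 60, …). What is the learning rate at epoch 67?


n_drops = ⌊67/20⌋ = 3
lr = 0.2·0.5^3 = 0.2·0.125 = 0.025

0.025


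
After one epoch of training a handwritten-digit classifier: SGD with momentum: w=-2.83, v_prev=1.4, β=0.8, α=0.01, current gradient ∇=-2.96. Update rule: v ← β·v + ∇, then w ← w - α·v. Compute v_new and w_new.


v_new = 0.8·1.4 - 2.96 = 1.12 - 2.96 = -1.84
w_new = -2.83 - 0.01·-1.84 = -2.83 + 0.0184 = -2.8116

v_new=-1.84, w_new=-2.8116


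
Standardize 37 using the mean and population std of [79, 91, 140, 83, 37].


μ = 86, σ = 32.8634
z = (37 - 86)/32.8634 = -1.491

-1.491


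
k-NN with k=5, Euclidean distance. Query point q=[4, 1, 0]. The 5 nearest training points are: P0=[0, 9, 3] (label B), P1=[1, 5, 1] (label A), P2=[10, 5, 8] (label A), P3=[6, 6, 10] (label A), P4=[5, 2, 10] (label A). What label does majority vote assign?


d(q,P0) = 9.434  (label B)
d(q,P1) = 5.099  (label A)
d(q,P2) = 10.7703  (label A)
d(q,P3) = 11.3578  (label A)
d(q,P4) = 10.0995  (label A)
Votes: A=4, B=1
Majority → A

A


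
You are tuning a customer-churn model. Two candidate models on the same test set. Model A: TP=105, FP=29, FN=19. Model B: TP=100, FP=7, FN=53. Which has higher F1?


Model A: P=105/134=0.7836, R=105/124=0.8468, F1=2PR/(P+R)=2TP/(2TP+FP+FN)=210/258=0.814
Model B: P=100/107=0.9346, R=100/153=0.6536, F1=2PR/(P+R)=2TP/(2TP+FP+FN)=200/260=0.7692
0.814 > 0.7692 → Model A

Model A


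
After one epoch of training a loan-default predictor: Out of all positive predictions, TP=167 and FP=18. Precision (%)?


Precision = TP/(TP+FP)
= 167/(167+18)
= 167/185 = 90.27%

90.27%


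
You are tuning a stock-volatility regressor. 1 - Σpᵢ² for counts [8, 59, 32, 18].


Probabilities: [8/117, 59/117, 32/117, 18/117] ≈ [0.0684, 0.5043, 0.2735, 0.1538]
Σpᵢ² = (64 + 3481 + 1024 + 324)/117² = 4893/13689
Gini = 1 - Σpᵢ² = 1 - 4893/13689 = 0.6426

0.6426


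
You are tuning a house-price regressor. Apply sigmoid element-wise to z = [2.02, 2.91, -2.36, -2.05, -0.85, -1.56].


σ(2.02) = 1/(1+e^-2.02) = 0.8829
σ(2.91) = 1/(1+e^-2.91) = 0.9483
σ(-2.36) = 1/(1+e^2.36) = 0.0863
σ(-2.05) = 1/(1+e^2.05) = 0.1141
σ(-0.85) = 1/(1+e^0.85) = 0.2994
σ(-1.56) = 1/(1+e^1.56) = 0.1736
result = [0.8829, 0.9483, 0.0863, 0.1141, 0.2994, 0.1736]

[0.8829, 0.9483, 0.0863, 0.1141, 0.2994, 0.1736]


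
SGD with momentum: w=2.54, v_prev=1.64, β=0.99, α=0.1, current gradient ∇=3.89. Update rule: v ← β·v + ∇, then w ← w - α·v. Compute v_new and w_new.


v_new = 0.99·1.64 + 3.89 = 1.6236 + 3.89 = 5.5136
w_new = 2.54 - 0.1·5.5136 = 2.54 - 0.55136 = 1.98864

v_new=5.5136, w_new=1.98864


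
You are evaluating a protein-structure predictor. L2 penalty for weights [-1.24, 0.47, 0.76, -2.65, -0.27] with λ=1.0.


‖w‖₂² = (-1.24)² + (0.47)² + (0.76)² + (-2.65)² + (-0.27)²
     = 1.5376 + 0.2209 + 0.5776 + 7.0225 + 0.0729
     = 9.4315
λ·‖w‖₂² = 1.0·9.4315 = 9.4315

9.4315


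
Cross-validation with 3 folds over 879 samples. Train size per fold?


Fold size = 879/3 = 293
Training per fold = 879 - 293 = 586

586


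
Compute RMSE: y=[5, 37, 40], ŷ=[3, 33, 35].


MSE = 45/3 = 15
RMSE = √(45/3) = 3.873

3.873


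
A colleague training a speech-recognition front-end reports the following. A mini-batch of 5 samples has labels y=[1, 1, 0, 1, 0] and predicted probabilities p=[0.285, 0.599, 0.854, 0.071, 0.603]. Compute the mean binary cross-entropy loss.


L[0] = -ln(0.285) = 1.2553
L[1] = -ln(0.599) = 0.5125
L[2] = -ln(1-0.854) = -ln(0.146) = 1.9241
L[3] = -ln(0.071) = 2.6451
L[4] = -ln(1-0.603) = -ln(0.397) = 0.9238
mean = (1.2553 + 0.5125 + 1.9241 + 2.6451 + 0.9238)/5 = 1.4522

1.4522


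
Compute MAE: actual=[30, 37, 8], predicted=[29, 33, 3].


Absolute errors: |30-29|=1, |37-33|=4, |8-3|=5
Sum = 10
MAE = 10/3 = 10/3

10/3


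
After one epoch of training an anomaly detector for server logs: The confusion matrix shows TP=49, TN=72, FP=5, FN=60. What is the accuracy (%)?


Accuracy = (TP+TN)/(TP+TN+FP+FN)
= (49+72)/(186)
= 121/186 = 65.05%

65.05%


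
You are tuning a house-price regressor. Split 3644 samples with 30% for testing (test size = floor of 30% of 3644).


Test = ⌊3644·30/100⌋ = 1093
Train = 3644 - 1093 = 2551

Train: 2551, Test: 1093


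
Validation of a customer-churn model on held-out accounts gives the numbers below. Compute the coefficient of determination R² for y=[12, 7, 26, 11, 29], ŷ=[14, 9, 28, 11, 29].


ȳ = 17
SS_res = Σ(y-ŷ)² = 12
SS_tot = Σ(y-ȳ)² = 386
R² = 1 - SS_res/SS_tot = 1 - 0.0311 = 0.9689

0.9689


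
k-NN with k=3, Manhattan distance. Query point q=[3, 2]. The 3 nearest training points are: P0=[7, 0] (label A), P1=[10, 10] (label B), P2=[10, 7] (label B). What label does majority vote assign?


d(q,P0) = 6  (label A)
d(q,P1) = 15  (label B)
d(q,P2) = 12  (label B)
Votes: A=1, B=2
Majority → B

B


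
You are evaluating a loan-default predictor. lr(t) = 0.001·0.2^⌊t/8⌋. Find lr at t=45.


n_drops = ⌊45/8⌋ = 5
lr = 0.001·0.2^5 = 0.001·0.00032 = 0.00000032

0.00000032


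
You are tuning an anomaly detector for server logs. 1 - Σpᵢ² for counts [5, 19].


Probabilities: [5/24, 19/24] ≈ [0.2083, 0.7917]
Σpᵢ² = (25 + 361)/24² = 386/576
Gini = 1 - Σpᵢ² = 1 - 386/576 = 0.3299

0.3299


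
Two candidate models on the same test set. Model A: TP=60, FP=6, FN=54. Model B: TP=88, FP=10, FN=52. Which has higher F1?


Model A: P=60/66=0.9091, R=60/114=0.5263, F1=2PR/(P+R)=2TP/(2TP+FP+FN)=120/180=0.6667
Model B: P=88/98=0.898, R=88/140=0.6286, F1=2PR/(P+R)=2TP/(2TP+FP+FN)=176/238=0.7395
0.6667 < 0.7395 → Model B

Model B


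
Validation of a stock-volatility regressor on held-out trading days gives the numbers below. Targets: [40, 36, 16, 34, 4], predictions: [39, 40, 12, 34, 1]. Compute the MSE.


Squared errors: (40-39)²=1, (36-40)²=16, (16-12)²=16, (34-34)²=0, (4-1)²=9
Sum = 42
MSE = 42/5 = 42/5

42/5


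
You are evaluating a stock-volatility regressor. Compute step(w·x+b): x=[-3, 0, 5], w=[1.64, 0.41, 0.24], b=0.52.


z = (-3)·(1.64) + (0)·(0.41) + (5)·(0.24) + 0.52
  = -3.2
step(z) = 0 (z<0)

0


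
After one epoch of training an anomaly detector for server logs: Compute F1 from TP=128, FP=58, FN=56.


Precision = 128/186 = 0.6882
Recall = 128/184 = 0.6957
F1 = 2·P·R/(P+R) = 2·TP/(2·TP+FP+FN) = 256/(256+58+56) = 256/370 = 0.6919

0.6919


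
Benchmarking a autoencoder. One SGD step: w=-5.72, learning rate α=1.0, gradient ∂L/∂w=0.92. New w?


w_new = w - α·∇
= -5.72 - 1.0·0.92
= -5.72 - 0.92
= -6.64

-6.64


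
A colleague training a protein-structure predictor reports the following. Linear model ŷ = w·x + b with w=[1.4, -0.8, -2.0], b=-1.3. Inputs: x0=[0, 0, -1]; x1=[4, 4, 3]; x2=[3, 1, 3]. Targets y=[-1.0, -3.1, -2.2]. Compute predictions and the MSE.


ŷ0 = (1.4)·(0) + (-0.8)·(0) + (-2.0)·(-1) - 1.3 = 0.7
ŷ1 = (1.4)·(4) + (-0.8)·(4) + (-2.0)·(3) - 1.3 = -4.9
ŷ2 = (1.4)·(3) + (-0.8)·(1) + (-2.0)·(3) - 1.3 = -3.9
errors² = [2.89, 3.24, 2.89]
MSE = 9.0200/3 = 3.0067

3.0067


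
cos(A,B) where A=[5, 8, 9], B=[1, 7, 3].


A·B = 5·1 + 8·7 + 9·3 = 88
‖A‖ = √170 = 13.0384, ‖B‖ = √59 = 7.6811
cos = 88/(√170·√59) = 88/√10030 = 0.8787

0.8787


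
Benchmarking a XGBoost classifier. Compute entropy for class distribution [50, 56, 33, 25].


Probabilities: [50/164, 56/164, 33/164, 25/164] ≈ [0.3049, 0.3415, 0.2012, 0.1524]
H = -((50/164)·log₂(50/164) + (56/164)·log₂(56/164) + (33/164)·log₂(33/164) + (25/164)·log₂(25/164))
  = 1.9309 bits

1.9309 bits


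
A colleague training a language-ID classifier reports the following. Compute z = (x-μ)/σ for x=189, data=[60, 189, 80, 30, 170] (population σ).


μ = 105.8, σ = 62.5345
z = (189 - 105.8)/62.5345 = 1.3305

1.3305


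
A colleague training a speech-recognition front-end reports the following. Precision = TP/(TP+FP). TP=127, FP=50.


Precision = TP/(TP+FP)
= 127/(127+50)
= 127/177 = 71.75%

71.75%


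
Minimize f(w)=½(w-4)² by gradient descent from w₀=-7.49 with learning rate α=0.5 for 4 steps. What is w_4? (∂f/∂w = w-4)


step 1: grad = -7.49-4 = -11.49; w = -7.49 - 0.5·(-11.49) = -1.745
step 2: grad = -1.745-4 = -5.745; w = -1.745 - 0.5·(-5.745) = 1.1275
step 3: grad = 1.1275-4 = -2.8725; w = 1.1275 - 0.5·(-2.8725) = 2.56375
step 4: grad = 2.56375-4 = -1.43625; w = 2.56375 - 0.5·(-1.43625) = 3.281875

3.281875


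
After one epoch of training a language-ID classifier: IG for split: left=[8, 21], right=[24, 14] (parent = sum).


Parent = [32, 35], H_parent = 0.9986
H_left = 0.8498 (n=29), H_right = 0.9495 (n=38)
H_children = (29/67)·0.8498 + (38/67)·0.9495 = 0.9063
IG = 0.9986 - 0.9063 = 0.0923

0.0923


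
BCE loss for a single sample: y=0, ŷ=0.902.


BCE = -[y·ln(p) + (1-y)·ln(1-p)]
= -0 - 1·ln(1-0.902)
= -ln(0.098) = 2.3228

2.3228


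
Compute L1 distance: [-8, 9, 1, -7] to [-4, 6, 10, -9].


d = |-8+ 4| + |9-6| + |1-10| + |-7+ 9|
  = 4 + 3 + 9 + 2
  = 18

18


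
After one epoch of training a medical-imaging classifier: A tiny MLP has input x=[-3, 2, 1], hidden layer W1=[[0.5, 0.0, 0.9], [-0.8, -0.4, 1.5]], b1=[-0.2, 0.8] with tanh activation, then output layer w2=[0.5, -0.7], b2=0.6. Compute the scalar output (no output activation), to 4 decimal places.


z1[0] = (0.5)·(-3) + (0.0)·(2) + (0.9)·(1) - 0.2 = -0.8
z1[1] = (-0.8)·(-3) + (-0.4)·(2) + (1.5)·(1) + 0.8 = 3.9
h = tanh(z1) = [-0.664, 0.9992]
output = (0.5)·(-0.664) + (-0.7)·(0.9992) + 0.6 = -0.4314

-0.4314


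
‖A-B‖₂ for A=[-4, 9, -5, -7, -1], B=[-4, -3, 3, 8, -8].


d = √((-4+ 4)² + (9+ 3)² + (-5-3)² + (-7-8)² + (-1+ 8)²)
  = √(0 + 144 + 64 + 225 + 49)
  = √482 = 21.9545

21.9545


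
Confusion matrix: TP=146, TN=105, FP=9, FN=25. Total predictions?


Total = TP + TN + FP + FN
= 146 + 105 + 9 + 25
= 285
(Predicted positive: 155, predicted negative: 130)

285


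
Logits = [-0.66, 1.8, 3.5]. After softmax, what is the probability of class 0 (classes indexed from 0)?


Exponentials: e^-0.66=0.5169, e^1.8=6.0496, e^3.5=33.1155
Sum = 39.682
Softmax = [0.013, 0.1525, 0.8345]
p[0] = 0.5169/39.682 = 0.013

0.013


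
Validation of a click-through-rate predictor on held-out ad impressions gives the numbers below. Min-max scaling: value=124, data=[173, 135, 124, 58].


min=58, max=173
(124-58)/(173-58) = 66/115 = 0.5739

0.5739


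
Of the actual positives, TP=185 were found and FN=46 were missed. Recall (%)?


Recall = TP/(TP+FN)
= 185/(185+46)
= 185/231 = 80.09%

80.09%


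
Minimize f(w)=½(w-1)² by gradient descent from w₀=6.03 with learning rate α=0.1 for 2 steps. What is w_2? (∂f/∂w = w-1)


step 1: grad = 6.03-1 = 5.03; w = 6.03 - 0.1·(5.03) = 5.527
step 2: grad = 5.527-1 = 4.527; w = 5.527 - 0.1·(4.527) = 5.0743

5.0743


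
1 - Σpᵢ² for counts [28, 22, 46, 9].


Probabilities: [28/105, 22/105, 46/105, 9/105] ≈ [0.2667, 0.2095, 0.4381, 0.0857]
Σpᵢ² = (784 + 484 + 2116 + 81)/105² = 3465/11025
Gini = 1 - Σpᵢ² = 1 - 3465/11025 = 0.6857

0.6857


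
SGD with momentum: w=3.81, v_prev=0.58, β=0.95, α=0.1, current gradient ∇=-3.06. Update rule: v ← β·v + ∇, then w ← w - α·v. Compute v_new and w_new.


v_new = 0.95·0.58 - 3.06 = 0.551 - 3.06 = -2.509
w_new = 3.81 - 0.1·-2.509 = 3.81 + 0.2509 = 4.0609

v_new=-2.509, w_new=4.0609


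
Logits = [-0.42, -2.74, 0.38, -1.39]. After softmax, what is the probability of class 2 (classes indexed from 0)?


Exponentials: e^-0.42=0.657, e^-2.74=0.0646, e^0.38=1.4623, e^-1.39=0.2491
Sum = 2.433
Softmax = [0.2701, 0.0265, 0.601, 0.1024]
p[2] = 1.4623/2.433 = 0.601

0.601


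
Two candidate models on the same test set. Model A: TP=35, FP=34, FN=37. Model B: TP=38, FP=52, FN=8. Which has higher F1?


Model A: P=35/69=0.5072, R=35/72=0.4861, F1=2PR/(P+R)=2TP/(2TP+FP+FN)=70/141=0.4965
Model B: P=38/90=0.4222, R=38/46=0.8261, F1=2PR/(P+R)=2TP/(2TP+FP+FN)=76/136=0.5588
0.4965 < 0.5588 → Model B

Model B


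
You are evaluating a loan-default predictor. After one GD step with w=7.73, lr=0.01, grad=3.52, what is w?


w_new = w - α·∇
= 7.73 - 0.01·3.52
= 7.73 - 0.0352
= 7.6948

7.6948


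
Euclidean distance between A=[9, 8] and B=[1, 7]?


d = √((9-1)² + (8-7)²)
  = √(64 + 1)
  = √65 = 8.0623

8.0623


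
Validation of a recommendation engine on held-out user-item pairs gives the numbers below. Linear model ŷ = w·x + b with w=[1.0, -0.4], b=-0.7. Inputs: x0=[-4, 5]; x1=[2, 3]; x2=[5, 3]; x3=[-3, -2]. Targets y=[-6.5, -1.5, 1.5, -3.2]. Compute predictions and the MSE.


ŷ0 = (1.0)·(-4) + (-0.4)·(5) - 0.7 = -6.7
ŷ1 = (1.0)·(2) + (-0.4)·(3) - 0.7 = 0.1
ŷ2 = (1.0)·(5) + (-0.4)·(3) - 0.7 = 3.1
ŷ3 = (1.0)·(-3) + (-0.4)·(-2) - 0.7 = -2.9
errors² = [0.04, 2.56, 2.56, 0.09]
MSE = 5.2500/4 = 1.3125

1.3125


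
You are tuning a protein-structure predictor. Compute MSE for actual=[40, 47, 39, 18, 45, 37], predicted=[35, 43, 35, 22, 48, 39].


Squared errors: (40-35)²=25, (47-43)²=16, (39-35)²=16, (18-22)²=16, (45-48)²=9, (37-39)²=4
Sum = 86
MSE = 86/6 = 43/3

43/3


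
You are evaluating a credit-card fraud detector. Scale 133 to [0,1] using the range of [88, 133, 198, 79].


min=79, max=198
(133-79)/(198-79) = 54/119 = 0.4538

0.4538


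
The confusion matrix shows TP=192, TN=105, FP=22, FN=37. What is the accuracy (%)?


Accuracy = (TP+TN)/(TP+TN+FP+FN)
= (192+105)/(356)
= 297/356 = 83.43%

83.43%


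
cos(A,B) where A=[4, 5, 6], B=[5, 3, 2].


A·B = 4·5 + 5·3 + 6·2 = 47
‖A‖ = √77 = 8.775, ‖B‖ = √38 = 6.1644
cos = 47/(√77·√38) = 47/√2926 = 0.8689

0.8689


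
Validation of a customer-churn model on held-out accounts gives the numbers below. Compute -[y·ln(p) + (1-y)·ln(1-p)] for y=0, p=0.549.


BCE = -[y·ln(p) + (1-y)·ln(1-p)]
= -0 - 1·ln(1-0.549)
= -ln(0.451) = 0.7963

0.7963


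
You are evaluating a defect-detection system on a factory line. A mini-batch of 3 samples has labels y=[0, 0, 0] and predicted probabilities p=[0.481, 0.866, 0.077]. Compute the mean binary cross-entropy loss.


L[0] = -ln(1-0.481) = -ln(0.519) = 0.6559
L[1] = -ln(1-0.866) = -ln(0.134) = 2.0099
L[2] = -ln(1-0.077) = -ln(0.923) = 0.0801
mean = (0.6559 + 2.0099 + 0.0801)/3 = 0.9153

0.9153


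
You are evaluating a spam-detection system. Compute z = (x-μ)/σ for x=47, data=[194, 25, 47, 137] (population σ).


μ = 100.75, σ = 68.2582
z = (47 - 100.75)/68.2582 = -0.7875

-0.7875


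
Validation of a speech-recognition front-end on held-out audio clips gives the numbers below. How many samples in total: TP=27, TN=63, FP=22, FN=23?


Total = TP + TN + FP + FN
= 27 + 63 + 22 + 23
= 135
(Predicted positive: 49, predicted negative: 86)

135


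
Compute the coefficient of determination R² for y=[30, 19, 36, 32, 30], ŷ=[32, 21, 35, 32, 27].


ȳ = 29.4
SS_res = Σ(y-ŷ)² = 18
SS_tot = Σ(y-ȳ)² = 159.2
R² = 1 - SS_res/SS_tot = 1 - 0.1131 = 0.8869

0.8869


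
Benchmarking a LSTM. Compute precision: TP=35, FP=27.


Precision = TP/(TP+FP)
= 35/(35+27)
= 35/62 = 56.45%

56.45%


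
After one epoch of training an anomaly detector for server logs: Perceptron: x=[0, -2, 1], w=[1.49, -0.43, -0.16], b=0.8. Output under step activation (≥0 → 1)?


z = (0)·(1.49) + (-2)·(-0.43) + (1)·(-0.16) + 0.8
  = 1.5
step(z) = 1 (z≥0)

1


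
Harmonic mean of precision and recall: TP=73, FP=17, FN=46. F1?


Precision = 73/90 = 0.8111
Recall = 73/119 = 0.6134
F1 = 2·P·R/(P+R) = 2·TP/(2·TP+FP+FN) = 146/(146+17+46) = 146/209 = 0.6986

0.6986


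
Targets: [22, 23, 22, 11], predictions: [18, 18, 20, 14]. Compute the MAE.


Absolute errors: |22-18|=4, |23-18|=5, |22-20|=2, |11-14|=3
Sum = 14
MAE = 14/4 = 7/2

7/2


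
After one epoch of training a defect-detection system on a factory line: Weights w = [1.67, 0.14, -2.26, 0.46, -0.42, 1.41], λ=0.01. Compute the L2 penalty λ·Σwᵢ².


‖w‖₂² = (1.67)² + (0.14)² + (-2.26)² + (0.46)² + (-0.42)² + (1.41)²
     = 2.7889 + 0.0196 + 5.1076 + 0.2116 + 0.1764 + 1.9881
     = 10.2922
λ·‖w‖₂² = 0.01·10.2922 = 0.102922

0.102922


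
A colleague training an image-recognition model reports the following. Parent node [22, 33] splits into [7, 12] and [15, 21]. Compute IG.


Parent = [22, 33], H_parent = 0.971
H_left = 0.9495 (n=19), H_right = 0.9799 (n=36)
H_children = (19/55)·0.9495 + (36/55)·0.9799 = 0.9694
IG = 0.971 - 0.9694 = 0.0016

0.0016


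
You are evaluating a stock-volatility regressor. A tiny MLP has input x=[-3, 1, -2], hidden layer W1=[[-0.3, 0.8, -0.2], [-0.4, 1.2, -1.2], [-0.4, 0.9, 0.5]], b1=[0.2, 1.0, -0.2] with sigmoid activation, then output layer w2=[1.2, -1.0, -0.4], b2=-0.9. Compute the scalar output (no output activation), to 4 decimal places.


z1[0] = (-0.3)·(-3) + (0.8)·(1) + (-0.2)·(-2) + 0.2 = 2.3
z1[1] = (-0.4)·(-3) + (1.2)·(1) + (-1.2)·(-2) + 1.0 = 5.8
z1[2] = (-0.4)·(-3) + (0.9)·(1) + (0.5)·(-2) - 0.2 = 0.9
h = sigmoid(z1) = [0.9089, 0.997, 0.7109]
output = (1.2)·(0.9089) + (-1.0)·(0.997) + (-0.4)·(0.7109) - 0.9 = -1.0907

-1.0907
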